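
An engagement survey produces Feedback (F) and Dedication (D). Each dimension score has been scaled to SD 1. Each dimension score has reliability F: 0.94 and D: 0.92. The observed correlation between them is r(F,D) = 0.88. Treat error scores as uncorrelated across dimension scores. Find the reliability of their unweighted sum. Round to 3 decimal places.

Var(F+D) = 2 + 2·[0.88] = 2 + 1.76 = 3.76.
Because errors are independent across components, Cov(Tᵢ,Tⱼ) = Cov(Xᵢ,Xⱼ); the off-diagonal part of the true-score variance is the same as above.
True-score variance = [0.94 + 0.92] + 1.76 = 1.86 + 1.76 = 3.62.
Reliability = 3.62 / 3.76 = 0.963.

0.963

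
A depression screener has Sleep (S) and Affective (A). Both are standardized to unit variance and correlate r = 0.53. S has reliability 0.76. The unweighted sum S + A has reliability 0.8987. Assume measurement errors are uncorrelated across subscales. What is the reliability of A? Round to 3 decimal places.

Var(S+A) = 2 + 2·0.53 = 3.060.
True-score variance = ρ_S + ρ_A + 2·0.53, so 0.8987 = (0.76 + ρ_A + 1.06) / 3.060.
ρ_A = 0.8987·3.060 − 0.76 − 1.06 = 0.930.

0.930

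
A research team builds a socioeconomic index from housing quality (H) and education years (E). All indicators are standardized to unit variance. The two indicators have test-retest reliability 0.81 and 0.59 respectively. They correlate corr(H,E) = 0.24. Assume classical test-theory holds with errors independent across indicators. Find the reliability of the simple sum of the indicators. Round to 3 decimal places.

Var(H+E) = 2 + 2·[0.24] = 2 + 0.48 = 2.48.
Under uncorrelated errors the observed covariances equal the true-score covariances, so only the own-variance terms attenuate.
True-score variance = [0.81 + 0.59] + 0.48 = 1.4 + 0.48 = 1.88.
Reliability = 1.88 / 2.48 = 0.758.

0.758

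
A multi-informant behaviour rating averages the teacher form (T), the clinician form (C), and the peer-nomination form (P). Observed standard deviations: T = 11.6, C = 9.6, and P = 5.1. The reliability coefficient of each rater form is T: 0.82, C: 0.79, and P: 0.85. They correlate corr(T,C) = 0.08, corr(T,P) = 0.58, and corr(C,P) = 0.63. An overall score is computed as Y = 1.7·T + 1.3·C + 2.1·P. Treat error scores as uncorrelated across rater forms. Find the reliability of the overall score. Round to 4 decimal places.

Var(Y) = 1.7²·11.6² + 1.3²·9.6² + 2.1²·5.1² + 2·[2.21·11.6·9.6·0.08 + 3.57·11.6·5.1·0.58 + 2.73·9.6·5.1·0.63] = 659.333 + 452.783 = 1112.12.
Under uncorrelated errors the observed covariances equal the true-score covariances, so only the own-variance terms attenuate.
True-score variance = [1.7²·11.6²·0.82 + 1.3²·9.6²·0.79 + 2.1²·5.1²·0.85] + 452.783 = 539.422 + 452.783 = 992.204.
Reliability = 992.204 / 1112.12 = 0.8922.

0.8922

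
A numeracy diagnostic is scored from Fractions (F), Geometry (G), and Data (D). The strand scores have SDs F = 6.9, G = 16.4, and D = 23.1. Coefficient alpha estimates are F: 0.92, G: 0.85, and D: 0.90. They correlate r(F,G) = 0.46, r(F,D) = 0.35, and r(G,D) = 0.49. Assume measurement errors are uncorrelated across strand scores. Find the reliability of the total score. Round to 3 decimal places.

0.932

Var(F+G+D) = 6.9² + 16.4² + 23.1² + 2·[6.9·16.4·0.46 + 6.9·23.1·0.35 + 16.4·23.1·0.49] = 850.18 + 586.943 = 1437.12.
Under uncorrelated errors the observed covariances equal the true-score covariances, so only the own-variance terms attenuate.
True-score variance = [6.9²·0.92 + 16.4²·0.85 + 23.1²·0.90] + 586.943 = 752.666 + 586.943 = 1339.61.
Reliability = 1339.61 / 1437.12 = 0.932.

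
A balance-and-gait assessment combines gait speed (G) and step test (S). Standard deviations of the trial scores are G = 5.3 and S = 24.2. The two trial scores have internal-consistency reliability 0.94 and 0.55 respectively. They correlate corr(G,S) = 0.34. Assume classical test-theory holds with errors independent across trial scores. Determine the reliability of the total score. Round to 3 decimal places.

0.622

Var(G+S) = 5.3² + 24.2² + 2·[5.3·24.2·0.34] = 613.73 + 87.2168 = 700.947.
Because errors are independent across components, Cov(Tᵢ,Tⱼ) = Cov(Xᵢ,Xⱼ); the off-diagonal part of the true-score variance is the same as above.
True-score variance = [5.3²·0.94 + 24.2²·0.55] + 87.2168 = 348.507 + 87.2168 = 435.723.
Reliability = 435.723 / 700.947 = 0.622.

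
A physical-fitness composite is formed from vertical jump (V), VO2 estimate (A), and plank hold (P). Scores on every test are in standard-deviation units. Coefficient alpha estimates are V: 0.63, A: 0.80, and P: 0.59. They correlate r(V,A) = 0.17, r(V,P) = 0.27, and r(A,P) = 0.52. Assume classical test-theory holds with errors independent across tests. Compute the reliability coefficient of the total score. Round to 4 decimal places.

Var(V+A+P) = 3 + 2·[0.17 + 0.27 + 0.52] = 3 + 1.92 = 4.92.
With uncorrelated errors the cross-covariances are all true-score covariance, so they carry over unchanged; only the diagonal terms shrink to ρᵢσᵢ².
True-score variance = [0.63 + 0.80 + 0.59] + 1.92 = 2.02 + 1.92 = 3.94.
Reliability = 3.94 / 4.92 = 0.8008.

0.8008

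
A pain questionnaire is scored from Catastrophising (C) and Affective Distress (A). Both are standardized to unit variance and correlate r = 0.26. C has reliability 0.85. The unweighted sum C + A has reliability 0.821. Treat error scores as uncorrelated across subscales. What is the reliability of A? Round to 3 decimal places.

0.699

Var(C+A) = 2 + 2·0.26 = 2.520.
True-score variance = ρ_C + ρ_A + 2·0.26, so 0.821 = (0.85 + ρ_A + 0.52) / 2.520.
ρ_A = 0.821·2.520 − 0.85 − 0.52 = 0.699.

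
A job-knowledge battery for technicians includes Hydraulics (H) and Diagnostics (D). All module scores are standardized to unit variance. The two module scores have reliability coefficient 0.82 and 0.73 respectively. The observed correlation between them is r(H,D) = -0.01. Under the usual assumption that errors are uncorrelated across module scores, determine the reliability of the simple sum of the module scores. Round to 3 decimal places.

0.773

Var(H+D) = 2 + 2·[(-0.01)] = 2 − 0.02 = 1.98.
Because errors are independent across components, Cov(Tᵢ,Tⱼ) = Cov(Xᵢ,Xⱼ); the off-diagonal part of the true-score variance is the same as above.
True-score variance = [0.82 + 0.73] − 0.02 = 1.55 − 0.02 = 1.53.
Reliability = 1.53 / 1.98 = 0.773.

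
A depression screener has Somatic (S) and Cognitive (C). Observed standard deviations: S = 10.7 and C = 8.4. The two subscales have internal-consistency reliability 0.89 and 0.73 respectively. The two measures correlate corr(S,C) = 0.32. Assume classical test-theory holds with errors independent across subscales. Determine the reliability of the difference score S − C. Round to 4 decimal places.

0.7519

Var(S−C) = 10.7² + 8.4² − 2·10.7·8.4·0.32 = 185.05 − 57.5232 = 127.527.
Under uncorrelated errors the observed covariances equal the true-score covariances, so only the own-variance terms attenuate.
True-score variance = [10.7²·0.89 + 8.4²·0.73] − 57.5232 = 153.405 − 57.5232 = 95.8817.
Reliability = 95.8817 / 127.527 = 0.7519.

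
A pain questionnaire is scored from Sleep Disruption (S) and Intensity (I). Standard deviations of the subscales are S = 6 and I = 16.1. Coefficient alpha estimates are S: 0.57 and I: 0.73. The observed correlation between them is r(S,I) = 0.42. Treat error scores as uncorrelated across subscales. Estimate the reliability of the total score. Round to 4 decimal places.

0.7729

Var(S+I) = 6² + 16.1² + 2·[6·16.1·0.42] = 295.21 + 81.144 = 376.354.
Because errors are independent across components, Cov(Tᵢ,Tⱼ) = Cov(Xᵢ,Xⱼ); the off-diagonal part of the true-score variance is the same as above.
True-score variance = [6²·0.57 + 16.1²·0.73] + 81.144 = 209.743 + 81.144 = 290.887.
Reliability = 290.887 / 376.354 = 0.7729.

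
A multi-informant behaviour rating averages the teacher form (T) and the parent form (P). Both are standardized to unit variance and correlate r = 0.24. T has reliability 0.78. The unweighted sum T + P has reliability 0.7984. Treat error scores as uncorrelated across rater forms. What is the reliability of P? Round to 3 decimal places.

Var(T+P) = 2 + 2·0.24 = 2.480.
True-score variance = ρ_T + ρ_P + 2·0.24, so 0.7984 = (0.78 + ρ_P + 0.48) / 2.480.
ρ_P = 0.7984·2.480 − 0.78 − 0.48 = 0.720.

0.720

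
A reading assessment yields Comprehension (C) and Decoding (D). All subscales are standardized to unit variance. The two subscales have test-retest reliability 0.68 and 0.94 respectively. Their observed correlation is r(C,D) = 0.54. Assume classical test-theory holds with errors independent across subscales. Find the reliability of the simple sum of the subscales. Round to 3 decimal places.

Var(C+D) = 2 + 2·[0.54] = 2 + 1.08 = 3.08.
Under uncorrelated errors the observed covariances equal the true-score covariances, so only the own-variance terms attenuate.
True-score variance = [0.68 + 0.94] + 1.08 = 1.62 + 1.08 = 2.7.
Reliability = 2.7 / 3.08 = 0.877.

0.877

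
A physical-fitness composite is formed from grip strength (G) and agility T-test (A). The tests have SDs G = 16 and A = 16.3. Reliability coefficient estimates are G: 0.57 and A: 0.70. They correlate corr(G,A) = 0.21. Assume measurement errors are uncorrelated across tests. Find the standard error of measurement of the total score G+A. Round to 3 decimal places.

Var(total) = 521.69 + 109.536 = 631.226.
True-score variance = 331.903 + 109.536 = 441.439, so reliability = 0.6993.
Error variance = 631.226 − 441.439 = 189.787; SEM = √189.787 = 13.776.

13.776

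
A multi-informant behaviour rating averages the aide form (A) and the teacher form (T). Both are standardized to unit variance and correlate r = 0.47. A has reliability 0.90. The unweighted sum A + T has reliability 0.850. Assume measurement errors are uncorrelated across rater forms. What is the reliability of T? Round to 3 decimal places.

0.659

Var(A+T) = 2 + 2·0.47 = 2.940.
True-score variance = ρ_A + ρ_T + 2·0.47, so 0.850 = (0.90 + ρ_T + 0.94) / 2.940.
ρ_T = 0.850·2.940 − 0.90 − 0.94 = 0.659.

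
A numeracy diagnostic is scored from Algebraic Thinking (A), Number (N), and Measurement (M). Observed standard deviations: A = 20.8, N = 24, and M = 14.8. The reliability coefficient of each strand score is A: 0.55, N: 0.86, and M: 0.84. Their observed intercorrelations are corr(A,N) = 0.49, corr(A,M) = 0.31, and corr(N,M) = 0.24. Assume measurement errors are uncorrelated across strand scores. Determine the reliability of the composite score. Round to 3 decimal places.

0.851

Var(A+N+M) = 20.8² + 24² + 14.8² + 2·[20.8·24·0.49 + 20.8·14.8·0.31 + 24·14.8·0.24] = 1227.68 + 850.573 = 2078.25.
Under uncorrelated errors the observed covariances equal the true-score covariances, so only the own-variance terms attenuate.
True-score variance = [20.8²·0.55 + 24²·0.86 + 14.8²·0.84] + 850.573 = 917.306 + 850.573 = 1767.88.
Reliability = 1767.88 / 2078.25 = 0.851.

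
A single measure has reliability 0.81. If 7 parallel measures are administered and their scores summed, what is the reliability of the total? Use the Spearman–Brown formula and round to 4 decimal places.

0.9676

ρ_k = kρ / (1 + (k−1)ρ) = 7·0.81 / (1 + 6·0.81) = 5.670 / 5.860 = 0.9676.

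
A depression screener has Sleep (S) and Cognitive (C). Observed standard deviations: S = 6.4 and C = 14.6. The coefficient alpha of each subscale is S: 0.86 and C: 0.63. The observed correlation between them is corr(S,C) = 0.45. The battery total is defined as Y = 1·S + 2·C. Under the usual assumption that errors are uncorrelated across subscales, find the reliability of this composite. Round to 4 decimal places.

Var(Y) = 6.4² + 2²·14.6² + 2·[2·6.4·14.6·0.45] = 893.6 + 168.192 = 1061.79.
With uncorrelated errors the cross-covariances are all true-score covariance, so they carry over unchanged; only the diagonal terms shrink to ρᵢσᵢ².
True-score variance = [6.4²·0.86 + 2²·14.6²·0.63] + 168.192 = 572.389 + 168.192 = 740.581.
Reliability = 740.581 / 1061.79 = 0.6975.

0.6975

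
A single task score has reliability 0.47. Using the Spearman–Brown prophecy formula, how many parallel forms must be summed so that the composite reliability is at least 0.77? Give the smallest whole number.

4

k ≥ ρ*(1−ρ₁)/(ρ₁(1−ρ*)) = 0.77·0.53 / (0.47·0.23) = 3.775.
Smallest integer k = 4.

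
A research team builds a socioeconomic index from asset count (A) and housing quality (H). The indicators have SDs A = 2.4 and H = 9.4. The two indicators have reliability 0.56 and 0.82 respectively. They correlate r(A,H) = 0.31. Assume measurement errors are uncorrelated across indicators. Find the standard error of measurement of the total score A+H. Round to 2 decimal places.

Var(total) = 94.12 + 13.9872 = 108.107.
True-score variance = 75.6808 + 13.9872 = 89.668, so reliability = 0.8294.
Error variance = 108.107 − 89.668 = 18.4392; SEM = √18.4392 = 4.29.

4.29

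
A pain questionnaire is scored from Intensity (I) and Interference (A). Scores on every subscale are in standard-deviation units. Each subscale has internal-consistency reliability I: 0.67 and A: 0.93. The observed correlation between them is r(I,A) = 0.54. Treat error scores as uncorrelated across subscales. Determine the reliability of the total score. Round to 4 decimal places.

Var(I+A) = 2 + 2·[0.54] = 2 + 1.08 = 3.08.
Because errors are independent across components, Cov(Tᵢ,Tⱼ) = Cov(Xᵢ,Xⱼ); the off-diagonal part of the true-score variance is the same as above.
True-score variance = [0.67 + 0.93] + 1.08 = 1.6 + 1.08 = 2.68.
Reliability = 2.68 / 3.08 = 0.8701.

0.8701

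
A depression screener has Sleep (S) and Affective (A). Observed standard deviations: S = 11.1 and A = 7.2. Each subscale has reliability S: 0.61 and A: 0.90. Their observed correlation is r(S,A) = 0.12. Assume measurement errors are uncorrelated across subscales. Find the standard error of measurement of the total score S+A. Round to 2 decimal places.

Var(total) = 175.05 + 19.1808 = 194.231.
True-score variance = 121.814 + 19.1808 = 140.995, so reliability = 0.7259.
Error variance = 194.231 − 140.995 = 53.2359; SEM = √53.2359 = 7.30.

7.30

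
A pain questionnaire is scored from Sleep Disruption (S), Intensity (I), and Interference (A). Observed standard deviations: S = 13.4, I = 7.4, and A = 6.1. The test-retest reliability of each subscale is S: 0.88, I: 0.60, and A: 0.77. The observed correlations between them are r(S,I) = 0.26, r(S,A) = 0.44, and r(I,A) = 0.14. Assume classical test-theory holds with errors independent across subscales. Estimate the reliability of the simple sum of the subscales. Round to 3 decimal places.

0.872

Var(S+I+A) = 13.4² + 7.4² + 6.1² + 2·[13.4·7.4·0.26 + 13.4·6.1·0.44 + 7.4·6.1·0.14] = 271.53 + 136.134 = 407.664.
Under uncorrelated errors the observed covariances equal the true-score covariances, so only the own-variance terms attenuate.
True-score variance = [13.4²·0.88 + 7.4²·0.60 + 6.1²·0.77] + 136.134 = 219.52 + 136.134 = 355.654.
Reliability = 355.654 / 407.664 = 0.872.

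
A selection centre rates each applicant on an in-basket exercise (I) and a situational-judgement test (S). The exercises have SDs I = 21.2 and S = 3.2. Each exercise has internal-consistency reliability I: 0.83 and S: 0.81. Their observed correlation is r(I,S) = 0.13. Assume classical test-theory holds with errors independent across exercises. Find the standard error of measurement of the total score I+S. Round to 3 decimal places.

Var(total) = 459.68 + 17.6384 = 477.318.
True-score variance = 381.33 + 17.6384 = 398.968, so reliability = 0.8359.
Error variance = 477.318 − 398.968 = 78.3504; SEM = √78.3504 = 8.852.

8.852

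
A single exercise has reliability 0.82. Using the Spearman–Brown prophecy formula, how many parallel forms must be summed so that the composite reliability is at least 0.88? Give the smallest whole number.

2

k ≥ ρ*(1−ρ₁)/(ρ₁(1−ρ*)) = 0.88·0.18 / (0.82·0.12) = 1.610.
Smallest integer k = 2.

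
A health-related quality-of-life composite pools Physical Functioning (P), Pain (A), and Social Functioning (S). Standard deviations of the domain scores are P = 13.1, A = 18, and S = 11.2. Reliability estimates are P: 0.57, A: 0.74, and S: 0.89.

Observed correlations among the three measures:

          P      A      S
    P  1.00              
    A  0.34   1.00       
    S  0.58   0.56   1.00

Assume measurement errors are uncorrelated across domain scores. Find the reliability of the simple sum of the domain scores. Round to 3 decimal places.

Var(P+A+S) = 13.1² + 18² + 11.2² + 2·[13.1·18·0.34 + 13.1·11.2·0.58 + 18·11.2·0.56] = 621.05 + 556.331 = 1177.38.
Under uncorrelated errors the observed covariances equal the true-score covariances, so only the own-variance terms attenuate.
True-score variance = [13.1²·0.57 + 18²·0.74 + 11.2²·0.89] + 556.331 = 449.219 + 556.331 = 1005.55.
Reliability = 1005.55 / 1177.38 = 0.854.

0.854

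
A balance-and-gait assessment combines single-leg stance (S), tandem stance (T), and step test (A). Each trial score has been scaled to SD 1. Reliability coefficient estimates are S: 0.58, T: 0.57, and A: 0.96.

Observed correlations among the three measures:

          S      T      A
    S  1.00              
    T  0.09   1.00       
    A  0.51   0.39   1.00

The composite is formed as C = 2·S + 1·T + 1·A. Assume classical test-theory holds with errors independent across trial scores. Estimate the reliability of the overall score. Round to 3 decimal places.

Var(C) = 2² + 1 + 1 + 2·[2·0.09 + 2·0.51 + 0.39] = 6 + 3.18 = 9.18.
Under uncorrelated errors the observed covariances equal the true-score covariances, so only the own-variance terms attenuate.
True-score variance = [2²·0.58 + 0.57 + 0.96] + 3.18 = 3.85 + 3.18 = 7.03.
Reliability = 7.03 / 9.18 = 0.766.

0.766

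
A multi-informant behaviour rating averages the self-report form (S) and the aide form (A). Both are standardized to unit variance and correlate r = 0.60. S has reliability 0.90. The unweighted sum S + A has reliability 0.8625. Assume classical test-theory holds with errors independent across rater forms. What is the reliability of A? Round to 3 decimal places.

Var(S+A) = 2 + 2·0.60 = 3.200.
True-score variance = ρ_S + ρ_A + 2·0.60, so 0.8625 = (0.90 + ρ_A + 1.20) / 3.200.
ρ_A = 0.8625·3.200 − 0.90 − 1.20 = 0.660.

0.660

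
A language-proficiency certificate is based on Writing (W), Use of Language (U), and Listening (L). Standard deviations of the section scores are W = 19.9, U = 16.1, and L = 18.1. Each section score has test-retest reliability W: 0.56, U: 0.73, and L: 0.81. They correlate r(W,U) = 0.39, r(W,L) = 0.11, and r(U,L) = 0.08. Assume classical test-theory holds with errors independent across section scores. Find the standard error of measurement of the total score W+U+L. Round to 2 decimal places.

17.51

Var(total) = 982.83 + 375.772 = 1358.6.
True-score variance = 676.353 + 375.772 = 1052.12, so reliability = 0.7744.
Error variance = 1358.6 − 1052.12 = 306.477; SEM = √306.477 = 17.51.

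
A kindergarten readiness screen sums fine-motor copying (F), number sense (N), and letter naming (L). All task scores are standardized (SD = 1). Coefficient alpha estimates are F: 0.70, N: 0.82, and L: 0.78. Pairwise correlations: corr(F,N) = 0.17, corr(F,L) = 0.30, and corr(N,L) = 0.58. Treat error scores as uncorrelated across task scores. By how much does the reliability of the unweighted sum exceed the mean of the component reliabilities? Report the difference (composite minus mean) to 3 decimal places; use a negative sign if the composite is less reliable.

Var(sum) = 3 + 2.1 = 5.1; true-score variance = 2.3 + 2.1 = 4.4; composite reliability = 0.8627.
Mean component reliability = 0.7667.
Difference = 0.8627 − 0.7667 = 0.096.

0.096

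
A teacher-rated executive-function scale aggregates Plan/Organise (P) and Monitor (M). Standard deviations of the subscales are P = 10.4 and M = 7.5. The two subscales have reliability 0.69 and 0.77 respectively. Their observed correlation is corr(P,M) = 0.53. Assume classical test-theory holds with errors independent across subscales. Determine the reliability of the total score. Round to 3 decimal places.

Var(P+M) = 10.4² + 7.5² + 2·[10.4·7.5·0.53] = 164.41 + 82.68 = 247.09.
With uncorrelated errors the cross-covariances are all true-score covariance, so they carry over unchanged; only the diagonal terms shrink to ρᵢσᵢ².
True-score variance = [10.4²·0.69 + 7.5²·0.77] + 82.68 = 117.943 + 82.68 = 200.623.
Reliability = 200.623 / 247.09 = 0.812.

0.812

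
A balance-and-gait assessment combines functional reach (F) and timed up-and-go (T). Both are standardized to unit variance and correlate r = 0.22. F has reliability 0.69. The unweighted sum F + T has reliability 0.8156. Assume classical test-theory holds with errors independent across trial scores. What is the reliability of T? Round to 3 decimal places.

0.860

Var(F+T) = 2 + 2·0.22 = 2.440.
True-score variance = ρ_F + ρ_T + 2·0.22, so 0.8156 = (0.69 + ρ_T + 0.44) / 2.440.
ρ_T = 0.8156·2.440 − 0.69 − 0.44 = 0.860.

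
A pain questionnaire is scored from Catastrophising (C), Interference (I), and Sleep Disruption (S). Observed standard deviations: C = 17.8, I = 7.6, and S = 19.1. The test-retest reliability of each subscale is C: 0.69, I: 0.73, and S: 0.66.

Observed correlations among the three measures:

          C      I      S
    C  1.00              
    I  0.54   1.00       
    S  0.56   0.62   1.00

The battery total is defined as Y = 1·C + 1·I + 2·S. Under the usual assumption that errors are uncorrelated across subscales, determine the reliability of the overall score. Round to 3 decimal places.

0.803

Var(Y) = 17.8² + 7.6² + 2²·19.1² + 2·[17.8·7.6·0.54 + 2·17.8·19.1·0.56 + 2·7.6·19.1·0.62] = 1833.84 + 1267.65 = 3101.49.
Under uncorrelated errors the observed covariances equal the true-score covariances, so only the own-variance terms attenuate.
True-score variance = [17.8²·0.69 + 7.6²·0.73 + 2²·19.1²·0.66] + 1267.65 = 1223.88 + 1267.65 = 2491.54.
Reliability = 2491.54 / 3101.49 = 0.803.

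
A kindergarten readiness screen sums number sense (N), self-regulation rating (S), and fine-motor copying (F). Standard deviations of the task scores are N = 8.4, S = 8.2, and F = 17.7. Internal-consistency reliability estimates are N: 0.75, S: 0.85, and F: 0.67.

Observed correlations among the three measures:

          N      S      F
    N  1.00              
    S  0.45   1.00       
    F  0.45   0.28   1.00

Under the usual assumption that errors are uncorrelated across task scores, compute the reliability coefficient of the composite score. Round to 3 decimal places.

0.820

Var(N+S+F) = 8.4² + 8.2² + 17.7² + 2·[8.4·8.2·0.45 + 8.4·17.7·0.45 + 8.2·17.7·0.28] = 451.09 + 277.082 = 728.172.
Because errors are independent across components, Cov(Tᵢ,Tⱼ) = Cov(Xᵢ,Xⱼ); the off-diagonal part of the true-score variance is the same as above.
True-score variance = [8.4²·0.75 + 8.2²·0.85 + 17.7²·0.67] + 277.082 = 319.978 + 277.082 = 597.061.
Reliability = 597.061 / 728.172 = 0.820.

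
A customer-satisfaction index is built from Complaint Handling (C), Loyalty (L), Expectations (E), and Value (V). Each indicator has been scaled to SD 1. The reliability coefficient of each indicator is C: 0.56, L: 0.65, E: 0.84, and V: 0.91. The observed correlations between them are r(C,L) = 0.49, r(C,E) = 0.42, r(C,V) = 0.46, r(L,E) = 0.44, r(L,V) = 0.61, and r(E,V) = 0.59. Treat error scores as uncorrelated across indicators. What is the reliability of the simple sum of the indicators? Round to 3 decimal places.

0.896

Var(C+L+E+V) = 4 + 2·[0.49 + 0.42 + 0.46 + 0.44 + 0.61 + 0.59] = 4 + 6.02 = 10.02.
Because errors are independent across components, Cov(Tᵢ,Tⱼ) = Cov(Xᵢ,Xⱼ); the off-diagonal part of the true-score variance is the same as above.
True-score variance = [0.56 + 0.65 + 0.84 + 0.91] + 6.02 = 2.96 + 6.02 = 8.98.
Reliability = 8.98 / 10.02 = 0.896.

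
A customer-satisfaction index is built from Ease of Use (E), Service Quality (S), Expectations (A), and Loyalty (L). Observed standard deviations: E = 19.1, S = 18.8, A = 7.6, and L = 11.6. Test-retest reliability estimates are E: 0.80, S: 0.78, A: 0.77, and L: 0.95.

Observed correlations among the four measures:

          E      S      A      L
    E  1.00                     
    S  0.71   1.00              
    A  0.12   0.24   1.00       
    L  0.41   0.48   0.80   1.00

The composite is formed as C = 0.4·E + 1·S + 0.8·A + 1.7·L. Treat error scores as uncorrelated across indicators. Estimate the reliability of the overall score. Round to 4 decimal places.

Var(C) = 0.4²·19.1² + 18.8² + 0.8²·7.6² + 1.7²·11.6² + 2·[0.4·19.1·18.8·0.71 + 0.32·19.1·7.6·0.12 + 0.68·19.1·11.6·0.41 + 0.8·18.8·7.6·0.24 + 1.7·18.8·11.6·0.48 + 1.36·7.6·11.6·0.80] = 837.654 + 941.256 = 1778.91.
Because errors are independent across components, Cov(Tᵢ,Tⱼ) = Cov(Xᵢ,Xⱼ); the off-diagonal part of the true-score variance is the same as above.
True-score variance = [0.4²·19.1²·0.80 + 18.8²·0.78 + 0.8²·7.6²·0.77 + 1.7²·11.6²·0.95] + 941.256 = 720.277 + 941.256 = 1661.53.
Reliability = 1661.53 / 1778.91 = 0.9340.

0.9340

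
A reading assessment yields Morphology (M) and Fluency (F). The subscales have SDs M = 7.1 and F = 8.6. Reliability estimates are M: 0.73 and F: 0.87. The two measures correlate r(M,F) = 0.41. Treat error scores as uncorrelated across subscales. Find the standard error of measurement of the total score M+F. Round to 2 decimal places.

4.82

Var(total) = 124.37 + 50.0692 = 174.439.
True-score variance = 101.144 + 50.0692 = 151.214, so reliability = 0.8669.
Error variance = 174.439 − 151.214 = 23.2255; SEM = √23.2255 = 4.82.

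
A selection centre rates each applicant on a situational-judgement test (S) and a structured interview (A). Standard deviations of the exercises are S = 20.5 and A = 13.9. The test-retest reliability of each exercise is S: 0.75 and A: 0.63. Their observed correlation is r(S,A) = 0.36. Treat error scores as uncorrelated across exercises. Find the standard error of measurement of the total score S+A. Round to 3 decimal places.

Var(total) = 613.46 + 205.164 = 818.624.
True-score variance = 436.91 + 205.164 = 642.074, so reliability = 0.7843.
Error variance = 818.624 − 642.074 = 176.55; SEM = √176.55 = 13.287.

13.287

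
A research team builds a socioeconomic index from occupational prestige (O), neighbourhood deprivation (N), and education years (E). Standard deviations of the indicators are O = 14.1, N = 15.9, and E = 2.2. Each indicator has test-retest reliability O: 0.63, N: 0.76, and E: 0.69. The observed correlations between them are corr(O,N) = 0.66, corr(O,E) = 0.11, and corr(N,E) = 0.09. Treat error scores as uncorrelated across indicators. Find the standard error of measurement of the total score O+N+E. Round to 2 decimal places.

11.65

Var(total) = 456.46 + 309.052 = 765.512.
True-score variance = 320.726 + 309.052 = 629.777, so reliability = 0.8227.
Error variance = 765.512 − 629.777 = 135.735; SEM = √135.735 = 11.65.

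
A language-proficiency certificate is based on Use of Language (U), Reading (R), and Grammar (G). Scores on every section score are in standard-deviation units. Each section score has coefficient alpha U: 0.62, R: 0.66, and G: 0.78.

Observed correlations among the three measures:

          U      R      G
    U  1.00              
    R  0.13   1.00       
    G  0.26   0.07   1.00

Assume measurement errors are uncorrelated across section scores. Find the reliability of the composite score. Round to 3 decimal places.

0.760

Var(U+R+G) = 3 + 2·[0.13 + 0.26 + 0.07] = 3 + 0.92 = 3.92.
Under uncorrelated errors the observed covariances equal the true-score covariances, so only the own-variance terms attenuate.
True-score variance = [0.62 + 0.66 + 0.78] + 0.92 = 2.06 + 0.92 = 2.98.
Reliability = 2.98 / 3.92 = 0.760.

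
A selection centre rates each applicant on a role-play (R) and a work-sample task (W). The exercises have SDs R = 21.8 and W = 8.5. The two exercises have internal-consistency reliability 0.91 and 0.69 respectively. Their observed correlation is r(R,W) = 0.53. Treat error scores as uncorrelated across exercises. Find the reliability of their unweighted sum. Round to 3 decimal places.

Var(R+W) = 21.8² + 8.5² + 2·[21.8·8.5·0.53] = 547.49 + 196.418 = 743.908.
With uncorrelated errors the cross-covariances are all true-score covariance, so they carry over unchanged; only the diagonal terms shrink to ρᵢσᵢ².
True-score variance = [21.8²·0.91 + 8.5²·0.69] + 196.418 = 482.321 + 196.418 = 678.739.
Reliability = 678.739 / 743.908 = 0.912.

0.912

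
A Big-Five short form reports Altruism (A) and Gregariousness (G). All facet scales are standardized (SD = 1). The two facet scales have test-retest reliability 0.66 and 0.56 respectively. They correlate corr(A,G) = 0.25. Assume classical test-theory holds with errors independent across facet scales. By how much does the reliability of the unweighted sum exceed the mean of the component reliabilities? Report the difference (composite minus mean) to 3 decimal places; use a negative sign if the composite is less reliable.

0.078

Var(sum) = 2 + 0.5 = 2.5; true-score variance = 1.22 + 0.5 = 1.72; composite reliability = 0.6880.
Mean component reliability = 0.6100.
Difference = 0.6880 − 0.6100 = 0.078.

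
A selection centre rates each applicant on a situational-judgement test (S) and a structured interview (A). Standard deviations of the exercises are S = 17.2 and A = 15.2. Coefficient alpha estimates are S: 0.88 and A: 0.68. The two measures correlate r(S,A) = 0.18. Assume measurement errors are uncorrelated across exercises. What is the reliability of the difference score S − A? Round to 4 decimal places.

0.7471

Var(S−A) = 17.2² + 15.2² − 2·17.2·15.2·0.18 = 526.88 − 94.1184 = 432.762.
With uncorrelated errors the cross-covariances are all true-score covariance, so they carry over unchanged; only the diagonal terms shrink to ρᵢσᵢ².
True-score variance = [17.2²·0.88 + 15.2²·0.68] − 94.1184 = 417.446 − 94.1184 = 323.328.
Reliability = 323.328 / 432.762 = 0.7471.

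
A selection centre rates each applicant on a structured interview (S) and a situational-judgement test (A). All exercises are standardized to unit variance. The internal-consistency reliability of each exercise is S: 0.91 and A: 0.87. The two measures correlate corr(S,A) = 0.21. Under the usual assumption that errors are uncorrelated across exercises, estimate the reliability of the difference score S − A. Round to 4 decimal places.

0.8608

Var(S−A) = 1 + 1 − 2·0.21 = 2 − 0.42 = 1.58.
With uncorrelated errors the cross-covariances are all true-score covariance, so they carry over unchanged; only the diagonal terms shrink to ρᵢσᵢ².
True-score variance = [0.91 + 0.87] − 0.42 = 1.78 − 0.42 = 1.36.
Reliability = 1.36 / 1.58 = 0.8608.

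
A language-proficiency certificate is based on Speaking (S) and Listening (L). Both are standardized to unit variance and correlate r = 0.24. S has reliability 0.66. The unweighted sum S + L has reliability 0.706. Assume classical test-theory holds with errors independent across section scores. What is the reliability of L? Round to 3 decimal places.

Var(S+L) = 2 + 2·0.24 = 2.480.
True-score variance = ρ_S + ρ_L + 2·0.24, so 0.706 = (0.66 + ρ_L + 0.48) / 2.480.
ρ_L = 0.706·2.480 − 0.66 − 0.48 = 0.611.

0.611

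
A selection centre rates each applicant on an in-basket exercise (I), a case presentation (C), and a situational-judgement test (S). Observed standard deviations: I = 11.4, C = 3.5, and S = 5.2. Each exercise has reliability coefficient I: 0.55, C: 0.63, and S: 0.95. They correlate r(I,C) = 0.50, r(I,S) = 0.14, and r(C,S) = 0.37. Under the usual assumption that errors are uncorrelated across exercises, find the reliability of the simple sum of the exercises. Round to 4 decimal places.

0.7309

Var(I+C+S) = 11.4² + 3.5² + 5.2² + 2·[11.4·3.5·0.50 + 11.4·5.2·0.14 + 3.5·5.2·0.37] = 169.25 + 69.9664 = 239.216.
Under uncorrelated errors the observed covariances equal the true-score covariances, so only the own-variance terms attenuate.
True-score variance = [11.4²·0.55 + 3.5²·0.63 + 5.2²·0.95] + 69.9664 = 104.884 + 69.9664 = 174.85.
Reliability = 174.85 / 239.216 = 0.7309.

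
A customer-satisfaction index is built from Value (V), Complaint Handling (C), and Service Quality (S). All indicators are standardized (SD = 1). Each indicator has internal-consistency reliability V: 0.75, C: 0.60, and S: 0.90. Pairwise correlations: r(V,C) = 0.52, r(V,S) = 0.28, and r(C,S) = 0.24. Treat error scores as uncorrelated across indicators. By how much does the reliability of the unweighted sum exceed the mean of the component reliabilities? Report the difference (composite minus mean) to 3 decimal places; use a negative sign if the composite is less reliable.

Var(sum) = 3 + 2.08 = 5.08; true-score variance = 2.25 + 2.08 = 4.33; composite reliability = 0.8524.
Mean component reliability = 0.7500.
Difference = 0.8524 − 0.7500 = 0.102.

0.102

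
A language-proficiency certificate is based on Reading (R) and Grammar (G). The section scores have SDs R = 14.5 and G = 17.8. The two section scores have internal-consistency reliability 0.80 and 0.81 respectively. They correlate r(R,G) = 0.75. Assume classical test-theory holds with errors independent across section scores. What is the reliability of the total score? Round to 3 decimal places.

Var(R+G) = 14.5² + 17.8² + 2·[14.5·17.8·0.75] = 527.09 + 387.15 = 914.24.
With uncorrelated errors the cross-covariances are all true-score covariance, so they carry over unchanged; only the diagonal terms shrink to ρᵢσᵢ².
True-score variance = [14.5²·0.80 + 17.8²·0.81] + 387.15 = 424.84 + 387.15 = 811.99.
Reliability = 811.99 / 914.24 = 0.888.

0.888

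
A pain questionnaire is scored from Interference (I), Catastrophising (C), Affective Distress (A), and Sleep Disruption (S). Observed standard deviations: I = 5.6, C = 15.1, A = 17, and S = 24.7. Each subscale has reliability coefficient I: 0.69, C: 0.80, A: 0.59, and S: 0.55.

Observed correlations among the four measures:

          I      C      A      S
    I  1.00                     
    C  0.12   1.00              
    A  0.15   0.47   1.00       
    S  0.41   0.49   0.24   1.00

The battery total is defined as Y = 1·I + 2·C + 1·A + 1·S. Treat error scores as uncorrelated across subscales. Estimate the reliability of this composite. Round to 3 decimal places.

Var(Y) = 5.6² + 2²·15.1² + 17² + 24.7² + 2·[2·5.6·15.1·0.12 + 5.6·17·0.15 + 5.6·24.7·0.41 + 2·15.1·17·0.47 + 2·15.1·24.7·0.49 + 17·24.7·0.24] = 1842.49 + 1597.74 = 3440.23.
With uncorrelated errors the cross-covariances are all true-score covariance, so they carry over unchanged; only the diagonal terms shrink to ρᵢσᵢ².
True-score variance = [5.6²·0.69 + 2²·15.1²·0.80 + 17²·0.59 + 24.7²·0.55] + 1597.74 = 1257.33 + 1597.74 = 2855.07.
Reliability = 2855.07 / 3440.23 = 0.830.

0.830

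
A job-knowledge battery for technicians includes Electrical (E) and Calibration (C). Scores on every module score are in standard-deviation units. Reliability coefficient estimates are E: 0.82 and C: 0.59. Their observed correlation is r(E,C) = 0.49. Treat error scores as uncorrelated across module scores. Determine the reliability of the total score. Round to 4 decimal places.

0.8020

Var(E+C) = 2 + 2·[0.49] = 2 + 0.98 = 2.98.
With uncorrelated errors the cross-covariances are all true-score covariance, so they carry over unchanged; only the diagonal terms shrink to ρᵢσᵢ².
True-score variance = [0.82 + 0.59] + 0.98 = 1.41 + 0.98 = 2.39.
Reliability = 2.39 / 2.98 = 0.8020.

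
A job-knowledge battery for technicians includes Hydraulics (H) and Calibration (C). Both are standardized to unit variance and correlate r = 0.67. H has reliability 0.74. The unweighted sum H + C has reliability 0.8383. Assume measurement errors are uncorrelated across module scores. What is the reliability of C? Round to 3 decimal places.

Var(H+C) = 2 + 2·0.67 = 3.340.
True-score variance = ρ_H + ρ_C + 2·0.67, so 0.8383 = (0.74 + ρ_C + 1.34) / 3.340.
ρ_C = 0.8383·3.340 − 0.74 − 1.34 = 0.720.

0.720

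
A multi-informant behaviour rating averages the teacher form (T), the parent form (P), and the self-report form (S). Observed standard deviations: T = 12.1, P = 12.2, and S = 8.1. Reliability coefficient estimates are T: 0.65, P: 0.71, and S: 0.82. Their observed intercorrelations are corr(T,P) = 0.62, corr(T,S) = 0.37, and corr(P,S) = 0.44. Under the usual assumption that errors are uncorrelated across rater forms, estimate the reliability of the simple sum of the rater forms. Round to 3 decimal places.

0.849

Var(T+P+S) = 12.1² + 12.2² + 8.1² + 2·[12.1·12.2·0.62 + 12.1·8.1·0.37 + 12.2·8.1·0.44] = 360.86 + 342.538 = 703.398.
Under uncorrelated errors the observed covariances equal the true-score covariances, so only the own-variance terms attenuate.
True-score variance = [12.1²·0.65 + 12.2²·0.71 + 8.1²·0.82] + 342.538 = 254.643 + 342.538 = 597.181.
Reliability = 597.181 / 703.398 = 0.849.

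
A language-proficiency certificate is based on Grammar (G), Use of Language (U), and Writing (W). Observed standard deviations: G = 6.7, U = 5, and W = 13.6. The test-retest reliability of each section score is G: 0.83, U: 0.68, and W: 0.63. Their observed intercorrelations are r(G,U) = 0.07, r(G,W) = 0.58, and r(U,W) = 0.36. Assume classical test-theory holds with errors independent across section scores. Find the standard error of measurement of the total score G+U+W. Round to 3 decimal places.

Var(total) = 254.85 + 159.349 = 414.199.
True-score variance = 170.783 + 159.349 = 330.133, so reliability = 0.7970.
Error variance = 414.199 − 330.133 = 84.0665; SEM = √84.0665 = 9.169.

9.169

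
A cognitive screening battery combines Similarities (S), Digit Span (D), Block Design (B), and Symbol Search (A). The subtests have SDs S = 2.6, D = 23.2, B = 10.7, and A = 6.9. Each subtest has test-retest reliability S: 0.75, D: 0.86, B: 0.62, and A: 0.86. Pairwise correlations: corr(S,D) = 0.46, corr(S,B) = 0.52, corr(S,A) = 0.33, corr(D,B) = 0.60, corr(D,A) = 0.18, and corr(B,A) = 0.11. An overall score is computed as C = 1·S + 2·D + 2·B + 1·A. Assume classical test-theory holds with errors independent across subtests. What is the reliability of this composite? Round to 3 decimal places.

0.884

Var(C) = 2.6² + 2²·23.2² + 2²·10.7² + 6.9² + 2·[2·2.6·23.2·0.46 + 2·2.6·10.7·0.52 + 2.6·6.9·0.33 + 4·23.2·10.7·0.60 + 2·23.2·6.9·0.18 + 2·10.7·6.9·0.11] = 2665.29 + 1519.99 = 4185.28.
Under uncorrelated errors the observed covariances equal the true-score covariances, so only the own-variance terms attenuate.
True-score variance = [2.6²·0.75 + 2²·23.2²·0.86 + 2²·10.7²·0.62 + 6.9²·0.86] + 1519.99 = 2181.5 + 1519.99 = 3701.48.
Reliability = 3701.48 / 4185.28 = 0.884.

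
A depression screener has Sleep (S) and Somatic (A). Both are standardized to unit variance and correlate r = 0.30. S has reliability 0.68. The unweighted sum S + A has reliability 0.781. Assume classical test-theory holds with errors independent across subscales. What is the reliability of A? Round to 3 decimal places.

0.751

Var(S+A) = 2 + 2·0.30 = 2.600.
True-score variance = ρ_S + ρ_A + 2·0.30, so 0.781 = (0.68 + ρ_A + 0.60) / 2.600.
ρ_A = 0.781·2.600 − 0.68 − 0.60 = 0.751.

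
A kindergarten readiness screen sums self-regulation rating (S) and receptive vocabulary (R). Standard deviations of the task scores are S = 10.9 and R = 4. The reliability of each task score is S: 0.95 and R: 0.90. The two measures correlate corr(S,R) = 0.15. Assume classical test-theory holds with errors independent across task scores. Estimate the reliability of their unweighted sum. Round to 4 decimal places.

Var(S+R) = 10.9² + 4² + 2·[10.9·4·0.15] = 134.81 + 13.08 = 147.89.
Under uncorrelated errors the observed covariances equal the true-score covariances, so only the own-variance terms attenuate.
True-score variance = [10.9²·0.95 + 4²·0.90] + 13.08 = 127.27 + 13.08 = 140.35.
Reliability = 140.35 / 147.89 = 0.9490.

0.9490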